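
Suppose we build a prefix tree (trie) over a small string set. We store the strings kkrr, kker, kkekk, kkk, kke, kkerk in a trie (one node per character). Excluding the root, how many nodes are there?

10

Trie structure (* marks end of a word):
(root)
└─ k
   └─ k
      ├─ e *
      │  ├─ k
      │  │  └─ k *
      │  └─ r *
      │     └─ k *
      ├─ k *
      └─ r
         └─ r *
Counting every labelled node above: 10.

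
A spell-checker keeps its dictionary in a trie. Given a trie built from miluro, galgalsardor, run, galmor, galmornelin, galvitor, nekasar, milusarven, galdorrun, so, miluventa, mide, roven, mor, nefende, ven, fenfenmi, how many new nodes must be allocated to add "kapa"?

Nothing in the trie begins with "k"; the whole of "kapa" is new.
4 − 0 = 4 new nodes.

4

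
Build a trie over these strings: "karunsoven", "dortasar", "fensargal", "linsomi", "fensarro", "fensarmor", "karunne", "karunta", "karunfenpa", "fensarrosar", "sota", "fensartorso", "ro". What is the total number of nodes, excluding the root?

Trace insertions, counting only characters that open a new branch:
  "karunsoven" → 10 new (k, a, r, u, n, s, o, v, e, n)
  "dortasar" → 8 new (d, o, r, t, a, s, a, r)
  "fensargal" → 9 new (f, e, n, s, a, r, g, a, l)
  "linsomi" → 7 new (l, i, n, s, o, m, i)
  "fensarro" → prefix "fensar" already present; 2 new (r, o)
  "fensarmor" → prefix "fensar" already present; 3 new (m, o, r)
  "karunne" → prefix "karun" already present; 2 new (n, e)
  "karunta" → prefix "karun" already present; 2 new (t, a)
  "karunfenpa" → prefix "karun" already present; 5 new (f, e, n, p, a)
  "fensarrosar" → prefix "fensarro" already present; 3 new (s, a, r)
  "sota" → 4 new (s, o, t, a)
  "fensartorso" → prefix "fensar" already present; 5 new (t, o, r, s, o)
  "ro" → 2 new (r, o)
Total nodes = 10 + 8 + 9 + 7 + 2 + 3 + 2 + 2 + 5 + 3 + 4 + 5 + 2 = 62

62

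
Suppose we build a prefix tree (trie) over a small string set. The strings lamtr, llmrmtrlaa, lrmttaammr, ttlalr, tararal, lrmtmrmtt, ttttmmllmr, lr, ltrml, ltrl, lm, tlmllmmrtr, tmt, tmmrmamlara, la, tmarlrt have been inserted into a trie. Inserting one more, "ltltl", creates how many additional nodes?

"lt" is already a path in the trie; the remaining "ltl" must be added.
Each of the 3 remaining characters creates one node.

3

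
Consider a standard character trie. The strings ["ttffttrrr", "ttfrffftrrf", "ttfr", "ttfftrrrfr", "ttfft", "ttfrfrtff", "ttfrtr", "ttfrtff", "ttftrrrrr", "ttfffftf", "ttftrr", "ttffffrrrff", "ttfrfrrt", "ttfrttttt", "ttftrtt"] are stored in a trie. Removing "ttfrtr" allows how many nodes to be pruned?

Walk "ttfrtr" from the leaf back toward the root, removing each node that no remaining word uses.
The suffix "r" (1 node) is used only by "ttfrtr"; the node for "ttfrt" still has the child "f", so pruning stops there.
Nodes removed: 1

1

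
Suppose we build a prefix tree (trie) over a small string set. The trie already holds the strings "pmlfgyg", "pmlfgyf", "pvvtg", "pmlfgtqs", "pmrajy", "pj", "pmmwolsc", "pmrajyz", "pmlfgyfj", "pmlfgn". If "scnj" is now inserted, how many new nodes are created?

"scnj" shares no prefix with any stored word, so all 4 characters open new nodes.
4 − 0 = 4 new nodes.

4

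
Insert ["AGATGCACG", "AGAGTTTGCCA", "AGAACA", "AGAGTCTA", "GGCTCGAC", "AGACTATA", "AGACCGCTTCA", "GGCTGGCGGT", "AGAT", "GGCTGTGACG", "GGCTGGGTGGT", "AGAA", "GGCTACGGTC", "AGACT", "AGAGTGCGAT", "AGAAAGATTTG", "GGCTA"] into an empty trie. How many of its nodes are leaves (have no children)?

13

A leaf is a node with no children — equivalently, the end of a word that is not a proper prefix of any other stored word.
Those words: "AGAAAGATTTG", "AGAACA", "AGACCGCTTCA", "AGACTATA", "AGAGTCTA", "AGAGTGCGAT", "AGAGTTTGCCA", "AGATGCACG", "GGCTACGGTC", "GGCTCGAC", "GGCTGGCGGT", "GGCTGGGTGGT", "GGCTGTGACG"
Leaf count: 13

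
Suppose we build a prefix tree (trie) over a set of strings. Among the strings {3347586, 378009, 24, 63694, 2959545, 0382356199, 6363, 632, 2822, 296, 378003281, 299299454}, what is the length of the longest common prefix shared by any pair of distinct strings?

Equivalently: take the maximum, over all pairs, of their longest common prefix length.
"378003281" and "378009" agree on "37800" (5 characters) before diverging; nothing deeper is shared.
Longest shared-prefix length: 5

5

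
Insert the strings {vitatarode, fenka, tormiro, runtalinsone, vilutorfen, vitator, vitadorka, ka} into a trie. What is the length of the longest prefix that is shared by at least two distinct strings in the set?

The deepest shared node is where two words last agree before diverging.
e.g. "vitatarode" and "vitator" share the prefix "vitat" of length 5; no pair shares a longer one.
Longest shared-prefix length: 5

5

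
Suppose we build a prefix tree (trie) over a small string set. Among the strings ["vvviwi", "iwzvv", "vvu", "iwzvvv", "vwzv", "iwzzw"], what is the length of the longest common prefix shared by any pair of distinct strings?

5

Look for the deepest trie node that still has at least two words in its subtree.
"iwzvv" and "iwzvvv" agree on "iwzvv" (5 characters) before diverging; nothing deeper is shared.
Longest shared-prefix length: 5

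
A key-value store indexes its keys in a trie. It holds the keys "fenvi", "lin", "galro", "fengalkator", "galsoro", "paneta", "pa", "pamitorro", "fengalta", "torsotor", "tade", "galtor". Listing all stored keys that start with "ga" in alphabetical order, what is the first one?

Filter for "ga…" and sort: "galro", "galsoro", "galtor"
Position 1: galro

galro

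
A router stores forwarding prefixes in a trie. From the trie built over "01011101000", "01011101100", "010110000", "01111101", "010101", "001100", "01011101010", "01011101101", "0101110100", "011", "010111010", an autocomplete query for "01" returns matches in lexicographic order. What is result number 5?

01011101000

Words with prefix "01", in lexicographic order: "010101", "010110000", "010111010", "0101110100", "01011101000", "01011101010", "01011101100", "01011101101", "011", "01111101"
Position 5: 01011101000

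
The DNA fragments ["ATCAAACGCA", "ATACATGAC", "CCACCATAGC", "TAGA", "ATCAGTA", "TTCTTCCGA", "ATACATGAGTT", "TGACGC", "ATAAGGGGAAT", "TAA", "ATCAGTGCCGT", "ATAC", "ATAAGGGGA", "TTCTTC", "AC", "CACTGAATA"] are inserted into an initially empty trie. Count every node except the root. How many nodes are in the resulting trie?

73

Insert word by word; a character creates a node only if that edge doesn't already exist:
  "ATCAAACGCA" → 10 new (A, T, C, A, A, A, C, G, C, A)
  "ATACATGAC" → prefix "AT" already present; 7 new (A, C, A, T, G, A, C)
  "CCACCATAGC" → 10 new (C, C, A, C, C, A, T, A, G, C)
  "TAGA" → 4 new (T, A, G, A)
  "ATCAGTA" → prefix "ATCA" already present; 3 new (G, T, A)
  "TTCTTCCGA" → prefix "T" already present; 8 new (T, C, T, T, C, C, G, A)
  "ATACATGAGTT" → prefix "ATACATGA" already present; 3 new (G, T, T)
  "TGACGC" → prefix "T" already present; 5 new (G, A, C, G, C)
  "ATAAGGGGAAT" → prefix "ATA" already present; 8 new (A, G, G, G, G, A, A, T)
  "TAA" → prefix "TA" already present; 1 new (A)
  "ATCAGTGCCGT" → prefix "ATCAGT" already present; 5 new (G, C, C, G, T)
  "ATAC" → prefix "ATAC" already present; 0 new (none)
  "ATAAGGGGA" → prefix "ATAAGGGGA" already present; 0 new (none)
  "TTCTTC" → prefix "TTCTTC" already present; 0 new (none)
  "AC" → prefix "A" already present; 1 new (C)
  "CACTGAATA" → prefix "C" already present; 8 new (A, C, T, G, A, A, T, A)
Total nodes = 10 + 7 + 10 + 4 + 3 + 8 + 3 + 5 + 8 + 1 + 5 + 0 + 0 + 0 + 1 + 8 = 73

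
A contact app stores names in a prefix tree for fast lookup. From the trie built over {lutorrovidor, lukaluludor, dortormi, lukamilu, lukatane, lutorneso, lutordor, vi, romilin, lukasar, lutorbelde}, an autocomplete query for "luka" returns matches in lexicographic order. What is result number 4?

lukatane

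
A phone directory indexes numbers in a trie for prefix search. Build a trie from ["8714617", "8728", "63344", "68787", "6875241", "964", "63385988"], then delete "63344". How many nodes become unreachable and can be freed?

A node on "63344"'s path can go only if nothing else ends at it or branches off below it.
The suffix "44" (2 nodes) is used only by "63344"; the node for "633" still has the child "8", so pruning stops there.
Nodes removed: 2

2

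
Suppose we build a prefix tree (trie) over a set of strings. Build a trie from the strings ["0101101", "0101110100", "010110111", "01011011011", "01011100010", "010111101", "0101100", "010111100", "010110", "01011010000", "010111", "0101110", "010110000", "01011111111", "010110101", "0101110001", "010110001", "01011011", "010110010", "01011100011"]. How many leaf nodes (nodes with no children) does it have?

Leaves are exactly the stored words that no other stored word extends.
Those words: "010110000", "010110001", "010110010", "01011010000", "010110101", "01011011011", "010110111", "01011100010", "01011100011", "0101110100", "010111100", "010111101", "01011111111"
Leaf count: 13

13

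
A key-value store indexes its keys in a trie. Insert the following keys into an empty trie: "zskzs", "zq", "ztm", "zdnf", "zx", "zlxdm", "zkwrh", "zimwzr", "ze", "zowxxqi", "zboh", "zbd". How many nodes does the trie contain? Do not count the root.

36

Trie structure (* marks end of a word):
(root)
└─ z
   ├─ b
   │  ├─ d *
   │  └─ o
   │     └─ h *
   ├─ d
   │  └─ n
   │     └─ f *
   ├─ e *
   ├─ i
   │  └─ m
   │     └─ w
   │        └─ z
   │           └─ r *
   ├─ k
   │  └─ w
   │     └─ r
   │        └─ h *
   ├─ l
   │  └─ x
   │     └─ d
   │        └─ m *
   ├─ o
   │  └─ w
   │     └─ x
   │        └─ x
   │           └─ q
   │              └─ i *
   ├─ q *
   ├─ s
   │  └─ k
   │     └─ z
   │        └─ s *
   ├─ t
   │  └─ m *
   └─ x *
Counting every labelled node above: 36.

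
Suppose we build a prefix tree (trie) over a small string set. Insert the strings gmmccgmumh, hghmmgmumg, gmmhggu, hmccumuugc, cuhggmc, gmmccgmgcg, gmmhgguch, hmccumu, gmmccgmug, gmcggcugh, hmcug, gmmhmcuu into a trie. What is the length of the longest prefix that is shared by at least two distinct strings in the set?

8

Equivalently: take the maximum, over all pairs, of their longest common prefix length.
e.g. "gmmccgmug" and "gmmccgmumh" share the prefix "gmmccgmu" of length 8; no pair shares a longer one.
Longest shared-prefix length: 8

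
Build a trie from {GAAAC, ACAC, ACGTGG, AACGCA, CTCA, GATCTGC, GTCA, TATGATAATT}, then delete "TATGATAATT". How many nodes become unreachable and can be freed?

10

After clearing the end-marker at "TATGATAATT", prune upward until reaching a node still needed by another word.
No other word shares any prefix with "TATGATAATT", so all 10 of its nodes go.
Nodes removed: 10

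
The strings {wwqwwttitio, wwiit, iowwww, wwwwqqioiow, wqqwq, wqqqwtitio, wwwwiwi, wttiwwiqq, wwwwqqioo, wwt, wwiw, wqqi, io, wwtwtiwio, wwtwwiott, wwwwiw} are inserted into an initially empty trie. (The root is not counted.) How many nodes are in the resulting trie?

Insert word by word; a character creates a node only if that edge doesn't already exist:
  "wwqwwttitio" → 11 new (w, w, q, w, w, t, t, i, t, i, o)
  "wwiit" → prefix "ww" already present; 3 new (i, i, t)
  "iowwww" → 6 new (i, o, w, w, w, w)
  "wwwwqqioiow" → prefix "ww" already present; 9 new (w, w, q, q, i, o, i, o, w)
  "wqqwq" → prefix "w" already present; 4 new (q, q, w, q)
  "wqqqwtitio" → prefix "wqq" already present; 7 new (q, w, t, i, t, i, o)
  "wwwwiwi" → prefix "wwww" already present; 3 new (i, w, i)
  "wttiwwiqq" → prefix "w" already present; 8 new (t, t, i, w, w, i, q, q)
  "wwwwqqioo" → prefix "wwwwqqio" already present; 1 new (o)
  "wwt" → prefix "ww" already present; 1 new (t)
  "wwiw" → prefix "wwi" already present; 1 new (w)
  "wqqi" → prefix "wqq" already present; 1 new (i)
  "io" → prefix "io" already present; 0 new (none)
  "wwtwtiwio" → prefix "wwt" already present; 6 new (w, t, i, w, i, o)
  "wwtwwiott" → prefix "wwtw" already present; 5 new (w, i, o, t, t)
  "wwwwiw" → prefix "wwwwiw" already present; 0 new (none)
Total nodes = 11 + 3 + 6 + 9 + 4 + 7 + 3 + 8 + 1 + 1 + 1 + 1 + 0 + 6 + 5 + 0 = 66

66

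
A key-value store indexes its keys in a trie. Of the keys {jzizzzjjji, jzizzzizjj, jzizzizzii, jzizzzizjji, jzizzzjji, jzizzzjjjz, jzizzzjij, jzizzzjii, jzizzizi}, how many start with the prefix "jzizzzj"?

5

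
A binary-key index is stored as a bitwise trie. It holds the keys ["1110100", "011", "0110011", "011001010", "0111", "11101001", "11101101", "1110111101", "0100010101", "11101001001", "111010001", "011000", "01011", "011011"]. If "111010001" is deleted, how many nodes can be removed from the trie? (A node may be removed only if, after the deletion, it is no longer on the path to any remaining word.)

After clearing the end-marker at "111010001", prune upward until reaching a node still needed by another word.
The suffix "01" (2 nodes) is used only by "111010001"; the node for "1110100" still has the child "1", so pruning stops there.
Nodes removed: 2

2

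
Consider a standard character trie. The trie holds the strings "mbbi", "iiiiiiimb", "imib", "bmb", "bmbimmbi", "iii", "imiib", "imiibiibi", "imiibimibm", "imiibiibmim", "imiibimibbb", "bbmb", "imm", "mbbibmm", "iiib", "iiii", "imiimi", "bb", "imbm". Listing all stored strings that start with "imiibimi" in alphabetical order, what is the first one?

imiibimibbb

Filter for "imiibimi…" and sort: "imiibimibbb", "imiibimibm"
Position 1: imiibimibbb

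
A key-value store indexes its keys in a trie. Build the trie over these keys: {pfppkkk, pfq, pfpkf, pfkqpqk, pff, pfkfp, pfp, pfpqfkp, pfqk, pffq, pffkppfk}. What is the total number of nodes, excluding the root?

Trace insertions, counting only characters that open a new branch:
  "pfppkkk" → 7 new (p, f, p, p, k, k, k)
  "pfq" → prefix "pf" already present; 1 new (q)
  "pfpkf" → prefix "pfp" already present; 2 new (k, f)
  "pfkqpqk" → prefix "pf" already present; 5 new (k, q, p, q, k)
  "pff" → prefix "pf" already present; 1 new (f)
  "pfkfp" → prefix "pfk" already present; 2 new (f, p)
  "pfp" → prefix "pfp" already present; 0 new (none)
  "pfpqfkp" → prefix "pfp" already present; 4 new (q, f, k, p)
  "pfqk" → prefix "pfq" already present; 1 new (k)
  "pffq" → prefix "pff" already present; 1 new (q)
  "pffkppfk" → prefix "pff" already present; 5 new (k, p, p, f, k)
Total nodes = 7 + 1 + 2 + 5 + 1 + 2 + 0 + 4 + 1 + 1 + 5 = 29

29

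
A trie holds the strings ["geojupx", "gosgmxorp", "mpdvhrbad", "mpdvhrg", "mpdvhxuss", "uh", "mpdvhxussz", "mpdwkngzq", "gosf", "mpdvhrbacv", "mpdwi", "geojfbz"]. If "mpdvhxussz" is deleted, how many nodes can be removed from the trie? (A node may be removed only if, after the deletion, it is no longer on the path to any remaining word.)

1

After clearing the end-marker at "mpdvhxussz", prune upward until reaching a node still needed by another word.
The suffix "z" (1 node) is used only by "mpdvhxussz"; "mpdvhxuss" is itself a stored word, so pruning stops there.
Nodes removed: 1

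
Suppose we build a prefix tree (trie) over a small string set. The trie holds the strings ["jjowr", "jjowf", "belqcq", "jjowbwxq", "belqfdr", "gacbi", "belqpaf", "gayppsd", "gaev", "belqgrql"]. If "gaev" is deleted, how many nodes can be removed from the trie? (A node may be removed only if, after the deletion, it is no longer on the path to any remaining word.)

2

A node on "gaev"'s path can go only if nothing else ends at it or branches off below it.
The suffix "ev" (2 nodes) is used only by "gaev"; the node for "ga" still has the child "c", so pruning stops there.
Nodes removed: 2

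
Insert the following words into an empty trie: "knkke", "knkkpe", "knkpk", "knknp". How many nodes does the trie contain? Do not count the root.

Insert word by word; a character creates a node only if that edge doesn't already exist:
  "knkke" → 5 new (k, n, k, k, e)
  "knkkpe" → prefix "knkk" already present; 2 new (p, e)
  "knkpk" → prefix "knk" already present; 2 new (p, k)
  "knknp" → prefix "knk" already present; 2 new (n, p)
Total nodes = 5 + 2 + 2 + 2 = 11

11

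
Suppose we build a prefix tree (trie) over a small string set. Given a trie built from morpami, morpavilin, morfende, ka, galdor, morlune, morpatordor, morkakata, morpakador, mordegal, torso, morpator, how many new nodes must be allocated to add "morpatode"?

Walking "morpatode" from the root, the first 7 characters ("morpato") follow existing edges; "d" is the first miss.
New nodes needed: |"morpatode"| − 7 = 9 − 7 = 2.

2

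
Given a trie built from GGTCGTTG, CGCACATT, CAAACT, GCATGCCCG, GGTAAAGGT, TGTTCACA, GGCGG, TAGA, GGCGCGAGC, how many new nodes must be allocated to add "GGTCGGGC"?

3

The longest prefix of "GGTCGGGC" already in the trie is "GGTCG" (length 5).
New nodes needed: |"GGTCGGGC"| − 5 = 8 − 5 = 3.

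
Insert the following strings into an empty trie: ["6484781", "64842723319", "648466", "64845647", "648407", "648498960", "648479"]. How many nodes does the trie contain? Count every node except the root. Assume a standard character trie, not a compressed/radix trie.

Count nodes per top-level branch (shared prefixes stored once):
  '6'-branch (648407, 64842723319, 64845647, 648466, 6484781, 648479, 648498960): 28 nodes
Sum: 28

28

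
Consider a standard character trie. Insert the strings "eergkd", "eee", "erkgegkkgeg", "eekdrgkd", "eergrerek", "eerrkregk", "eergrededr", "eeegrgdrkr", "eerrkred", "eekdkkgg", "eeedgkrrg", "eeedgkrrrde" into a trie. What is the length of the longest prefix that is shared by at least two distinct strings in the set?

Look for the deepest trie node that still has at least two words in its subtree.
"eeedgkrrg" and "eeedgkrrrde" agree on "eeedgkrr" (8 characters) before diverging; nothing deeper is shared.
Longest shared-prefix length: 8

8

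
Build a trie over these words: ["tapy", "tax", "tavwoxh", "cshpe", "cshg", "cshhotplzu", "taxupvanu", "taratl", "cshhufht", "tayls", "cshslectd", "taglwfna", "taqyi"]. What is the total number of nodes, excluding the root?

55

For each word, the new-node count is its length minus the longest prefix already in the trie:
  "tapy" → 4 new (t, a, p, y)
  "tax" → prefix "ta" already present; 1 new (x)
  "tavwoxh" → prefix "ta" already present; 5 new (v, w, o, x, h)
  "cshpe" → 5 new (c, s, h, p, e)
  "cshg" → prefix "csh" already present; 1 new (g)
  "cshhotplzu" → prefix "csh" already present; 7 new (h, o, t, p, l, z, u)
  "taxupvanu" → prefix "tax" already present; 6 new (u, p, v, a, n, u)
  "taratl" → prefix "ta" already present; 4 new (r, a, t, l)
  "cshhufht" → prefix "cshh" already present; 4 new (u, f, h, t)
  "tayls" → prefix "ta" already present; 3 new (y, l, s)
  "cshslectd" → prefix "csh" already present; 6 new (s, l, e, c, t, d)
  "taglwfna" → prefix "ta" already present; 6 new (g, l, w, f, n, a)
  "taqyi" → prefix "ta" already present; 3 new (q, y, i)
Total nodes = 4 + 1 + 5 + 5 + 1 + 7 + 6 + 4 + 4 + 3 + 6 + 6 + 3 = 55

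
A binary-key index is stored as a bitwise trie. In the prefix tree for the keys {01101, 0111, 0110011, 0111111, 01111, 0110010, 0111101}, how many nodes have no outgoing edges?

5

A leaf is a node with no children — equivalently, the end of a word that is not a proper prefix of any other stored word.
Those words: "0110010", "0110011", "01101", "0111101", "0111111"
Leaf count: 5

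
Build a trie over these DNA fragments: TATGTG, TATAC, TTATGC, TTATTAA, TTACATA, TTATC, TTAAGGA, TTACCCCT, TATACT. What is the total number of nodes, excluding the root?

Trace insertions, counting only characters that open a new branch:
  "TATGTG" → 6 new (T, A, T, G, T, G)
  "TATAC" → prefix "TAT" already present; 2 new (A, C)
  "TTATGC" → prefix "T" already present; 5 new (T, A, T, G, C)
  "TTATTAA" → prefix "TTAT" already present; 3 new (T, A, A)
  "TTACATA" → prefix "TTA" already present; 4 new (C, A, T, A)
  "TTATC" → prefix "TTAT" already present; 1 new (C)
  "TTAAGGA" → prefix "TTA" already present; 4 new (A, G, G, A)
  "TTACCCCT" → prefix "TTAC" already present; 4 new (C, C, C, T)
  "TATACT" → prefix "TATAC" already present; 1 new (T)
Total nodes = 6 + 2 + 5 + 3 + 4 + 1 + 4 + 4 + 1 = 30

30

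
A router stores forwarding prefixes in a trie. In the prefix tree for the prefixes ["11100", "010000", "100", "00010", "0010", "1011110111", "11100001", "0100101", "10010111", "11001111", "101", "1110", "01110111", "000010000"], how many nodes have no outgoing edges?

Leaves are exactly the stored words that no other stored word extends.
Those words: "000010000", "00010", "0010", "010000", "0100101", "01110111", "10010111", "1011110111", "11001111", "11100001"
Leaf count: 10

10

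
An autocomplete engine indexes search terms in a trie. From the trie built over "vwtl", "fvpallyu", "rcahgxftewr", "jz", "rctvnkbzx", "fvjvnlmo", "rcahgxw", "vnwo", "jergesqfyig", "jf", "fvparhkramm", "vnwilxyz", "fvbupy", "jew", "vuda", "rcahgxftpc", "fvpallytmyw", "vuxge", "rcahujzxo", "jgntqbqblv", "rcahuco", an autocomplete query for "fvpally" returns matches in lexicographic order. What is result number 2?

fvpallyu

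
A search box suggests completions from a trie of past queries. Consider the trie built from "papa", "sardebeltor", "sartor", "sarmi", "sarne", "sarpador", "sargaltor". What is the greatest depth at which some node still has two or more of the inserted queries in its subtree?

The deepest shared node is where two words last agree before diverging.
e.g. "sardebeltor" and "sargaltor" share the prefix "sar" of length 3; no pair shares a longer one.
Longest shared-prefix length: 3

3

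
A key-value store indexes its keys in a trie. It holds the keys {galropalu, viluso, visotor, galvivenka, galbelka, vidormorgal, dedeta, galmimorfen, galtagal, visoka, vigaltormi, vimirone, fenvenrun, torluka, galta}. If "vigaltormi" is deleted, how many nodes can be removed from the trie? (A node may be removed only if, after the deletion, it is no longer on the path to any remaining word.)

A node on "vigaltormi"'s path can go only if nothing else ends at it or branches off below it.
The suffix "galtormi" (8 nodes) is used only by "vigaltormi"; the node for "vi" still has the child "l", so pruning stops there.
Nodes removed: 8

8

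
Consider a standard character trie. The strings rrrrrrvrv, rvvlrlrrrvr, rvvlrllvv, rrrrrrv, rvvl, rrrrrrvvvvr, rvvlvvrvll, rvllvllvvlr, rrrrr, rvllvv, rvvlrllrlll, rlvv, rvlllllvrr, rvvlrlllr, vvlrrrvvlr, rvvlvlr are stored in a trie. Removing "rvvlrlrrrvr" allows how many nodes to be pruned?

5

Walk "rvvlrlrrrvr" from the leaf back toward the root, removing each node that no remaining word uses.
The suffix "rrrvr" (5 nodes) is used only by "rvvlrlrrrvr"; the node for "rvvlrl" still has the child "l", so pruning stops there.
Nodes removed: 5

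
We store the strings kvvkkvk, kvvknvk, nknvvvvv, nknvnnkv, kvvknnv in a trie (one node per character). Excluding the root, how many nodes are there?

Count nodes per top-level branch (shared prefixes stored once):
  'k'-branch (kvvkkvk, kvvknnv, kvvknvk): 12 nodes
  'n'-branch (nknvnnkv, nknvvvvv): 12 nodes
Sum: 24

24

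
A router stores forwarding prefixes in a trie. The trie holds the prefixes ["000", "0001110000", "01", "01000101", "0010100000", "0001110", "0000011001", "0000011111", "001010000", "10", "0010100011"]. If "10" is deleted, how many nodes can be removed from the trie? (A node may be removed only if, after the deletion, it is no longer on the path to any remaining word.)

2

Walk "10" from the leaf back toward the root, removing each node that no remaining word uses.
No other word shares any prefix with "10", so all 2 of its nodes go.
Nodes removed: 2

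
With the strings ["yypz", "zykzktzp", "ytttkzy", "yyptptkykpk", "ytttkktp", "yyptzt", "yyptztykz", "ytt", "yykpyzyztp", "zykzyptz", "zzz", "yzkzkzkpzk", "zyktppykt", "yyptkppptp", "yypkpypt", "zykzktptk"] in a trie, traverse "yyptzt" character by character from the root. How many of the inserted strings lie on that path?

1

Check each prefix of "yyptzt" against the stored set — each match is an end-marker on the path.
Prefixes of the query that are stored words: "yyptzt"
Count: 1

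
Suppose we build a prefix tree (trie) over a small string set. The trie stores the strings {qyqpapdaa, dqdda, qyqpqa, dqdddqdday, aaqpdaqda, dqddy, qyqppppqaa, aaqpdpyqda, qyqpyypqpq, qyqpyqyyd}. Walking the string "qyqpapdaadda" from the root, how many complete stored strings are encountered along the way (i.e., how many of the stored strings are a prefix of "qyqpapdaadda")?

Traverse "qyqpapdaadda" character by character; count nodes along the way that are marked as word ends.
Prefixes of the query that are stored words: "qyqpapdaa"
Count: 1

1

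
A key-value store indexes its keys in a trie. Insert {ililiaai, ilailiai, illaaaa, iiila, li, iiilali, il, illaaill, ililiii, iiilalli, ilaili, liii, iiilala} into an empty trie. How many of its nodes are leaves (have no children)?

9

Leaves are exactly the stored words that no other stored word extends.
Those words: "iiilala", "iiilali", "iiilalli", "ilailiai", "ililiaai", "ililiii", "illaaaa", "illaaill", "liii"
Leaf count: 9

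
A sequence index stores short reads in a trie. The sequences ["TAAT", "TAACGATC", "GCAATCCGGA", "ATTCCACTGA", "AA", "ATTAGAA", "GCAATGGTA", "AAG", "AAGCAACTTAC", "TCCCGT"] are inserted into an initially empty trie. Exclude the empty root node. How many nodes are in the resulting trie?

Count nodes per top-level branch (shared prefixes stored once):
  'A'-branch (AA, AAG, AAGCAACTTAC, ATTAGAA, ATTCCACTGA): 24 nodes
  'G'-branch (GCAATCCGGA, GCAATGGTA): 14 nodes
  'T'-branch (TAACGATC, TAAT, TCCCGT): 14 nodes
Sum: 52

52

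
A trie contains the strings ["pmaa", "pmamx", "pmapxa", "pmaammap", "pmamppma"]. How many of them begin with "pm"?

5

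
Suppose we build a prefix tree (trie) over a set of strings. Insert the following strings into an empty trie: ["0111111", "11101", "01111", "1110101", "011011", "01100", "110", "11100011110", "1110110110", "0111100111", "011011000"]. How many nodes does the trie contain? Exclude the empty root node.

39

Insert word by word; a character creates a node only if that edge doesn't already exist:
  "0111111" → 7 new (0, 1, 1, 1, 1, 1, 1)
  "11101" → 5 new (1, 1, 1, 0, 1)
  "01111" → prefix "01111" already present; 0 new (none)
  "1110101" → prefix "11101" already present; 2 new (0, 1)
  "011011" → prefix "011" already present; 3 new (0, 1, 1)
  "01100" → prefix "0110" already present; 1 new (0)
  "110" → prefix "11" already present; 1 new (0)
  "11100011110" → prefix "1110" already present; 7 new (0, 0, 1, 1, 1, 1, 0)
  "1110110110" → prefix "11101" already present; 5 new (1, 0, 1, 1, 0)
  "0111100111" → prefix "01111" already present; 5 new (0, 0, 1, 1, 1)
  "011011000" → prefix "011011" already present; 3 new (0, 0, 0)
Total nodes = 7 + 5 + 0 + 2 + 3 + 1 + 1 + 7 + 5 + 5 + 3 = 39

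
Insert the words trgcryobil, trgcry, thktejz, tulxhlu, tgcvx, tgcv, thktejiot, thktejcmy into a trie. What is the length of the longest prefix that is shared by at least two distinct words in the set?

Look for the deepest trie node that still has at least two words in its subtree.
"thktejcmy" and "thktejiot" agree on "thktej" (6 characters) before diverging; nothing deeper is shared.
Longest shared-prefix length: 6

6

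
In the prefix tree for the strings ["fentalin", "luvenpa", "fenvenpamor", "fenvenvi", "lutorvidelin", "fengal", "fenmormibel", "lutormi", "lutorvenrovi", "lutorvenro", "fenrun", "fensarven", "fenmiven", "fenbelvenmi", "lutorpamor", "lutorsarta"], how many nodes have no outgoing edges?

Leaves are exactly the stored words that no other stored word extends.
Those words: "fenbelvenmi", "fengal", "fenmiven", "fenmormibel", "fenrun", "fensarven", "fentalin", "fenvenpamor", "fenvenvi", "lutormi", "lutorpamor", "lutorsarta", "lutorvenrovi", "lutorvidelin", "luvenpa"
Leaf count: 15

15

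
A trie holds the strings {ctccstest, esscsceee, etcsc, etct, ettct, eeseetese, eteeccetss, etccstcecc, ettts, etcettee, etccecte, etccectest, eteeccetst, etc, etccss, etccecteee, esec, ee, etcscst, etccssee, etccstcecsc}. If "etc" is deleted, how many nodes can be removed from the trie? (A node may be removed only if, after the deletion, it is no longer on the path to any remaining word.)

After clearing the end-marker at "etc", prune upward until reaching a node still needed by another word.
Every node on "etc" is still needed (e.g. by "etcsc"), so nothing is freed.
Nodes removed: 0

0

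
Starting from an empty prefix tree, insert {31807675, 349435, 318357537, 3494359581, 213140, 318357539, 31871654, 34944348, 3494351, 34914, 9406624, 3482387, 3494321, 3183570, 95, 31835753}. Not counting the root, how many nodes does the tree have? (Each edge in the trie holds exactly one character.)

Trace insertions, counting only characters that open a new branch:
  "31807675" → 8 new (3, 1, 8, 0, 7, 6, 7, 5)
  "349435" → prefix "3" already present; 5 new (4, 9, 4, 3, 5)
  "318357537" → prefix "318" already present; 6 new (3, 5, 7, 5, 3, 7)
  "3494359581" → prefix "349435" already present; 4 new (9, 5, 8, 1)
  "213140" → 6 new (2, 1, 3, 1, 4, 0)
  "318357539" → prefix "31835753" already present; 1 new (9)
  "31871654" → prefix "318" already present; 5 new (7, 1, 6, 5, 4)
  "34944348" → prefix "3494" already present; 4 new (4, 3, 4, 8)
  "3494351" → prefix "349435" already present; 1 new (1)
  "34914" → prefix "349" already present; 2 new (1, 4)
  "9406624" → 7 new (9, 4, 0, 6, 6, 2, 4)
  "3482387" → prefix "34" already present; 5 new (8, 2, 3, 8, 7)
  "3494321" → prefix "34943" already present; 2 new (2, 1)
  "3183570" → prefix "318357" already present; 1 new (0)
  "95" → prefix "9" already present; 1 new (5)
  "31835753" → prefix "31835753" already present; 0 new (none)
Total nodes = 8 + 5 + 6 + 4 + 6 + 1 + 5 + 4 + 1 + 2 + 7 + 5 + 2 + 1 + 1 + 0 = 58

58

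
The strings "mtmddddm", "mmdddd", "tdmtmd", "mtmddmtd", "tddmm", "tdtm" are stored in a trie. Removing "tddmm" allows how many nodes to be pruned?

A node on "tddmm"'s path can go only if nothing else ends at it or branches off below it.
The suffix "dmm" (3 nodes) is used only by "tddmm"; the node for "td" still has the child "m", so pruning stops there.
Nodes removed: 3

3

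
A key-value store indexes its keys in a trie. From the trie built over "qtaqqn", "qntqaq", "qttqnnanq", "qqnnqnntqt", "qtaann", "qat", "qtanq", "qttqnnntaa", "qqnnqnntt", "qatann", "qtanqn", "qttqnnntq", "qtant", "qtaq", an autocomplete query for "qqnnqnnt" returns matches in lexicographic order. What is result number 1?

qqnnqnntqt

DFS of the "qqnnqnnt" subtree visits, in order: "qqnnqnntqt", "qqnnqnntt"
The 1st is qqnnqnntqt.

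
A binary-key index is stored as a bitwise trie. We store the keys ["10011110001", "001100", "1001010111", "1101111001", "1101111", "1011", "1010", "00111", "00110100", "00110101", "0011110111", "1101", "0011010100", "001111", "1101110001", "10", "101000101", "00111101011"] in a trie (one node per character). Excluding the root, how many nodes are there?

59

Trace insertions, counting only characters that open a new branch:
  "10011110001" → 11 new (1, 0, 0, 1, 1, 1, 1, 0, 0, 0, 1)
  "001100" → 6 new (0, 0, 1, 1, 0, 0)
  "1001010111" → prefix "1001" already present; 6 new (0, 1, 0, 1, 1, 1)
  "1101111001" → prefix "1" already present; 9 new (1, 0, 1, 1, 1, 1, 0, 0, 1)
  "1101111" → prefix "1101111" already present; 0 new (none)
  "1011" → prefix "10" already present; 2 new (1, 1)
  "1010" → prefix "101" already present; 1 new (0)
  "00111" → prefix "0011" already present; 1 new (1)
  "00110100" → prefix "00110" already present; 3 new (1, 0, 0)
  "00110101" → prefix "0011010" already present; 1 new (1)
  "0011110111" → prefix "00111" already present; 5 new (1, 0, 1, 1, 1)
  "1101" → prefix "1101" already present; 0 new (none)
  "0011010100" → prefix "00110101" already present; 2 new (0, 0)
  "001111" → prefix "001111" already present; 0 new (none)
  "1101110001" → prefix "110111" already present; 4 new (0, 0, 0, 1)
  "10" → prefix "10" already present; 0 new (none)
  "101000101" → prefix "1010" already present; 5 new (0, 0, 1, 0, 1)
  "00111101011" → prefix "00111101" already present; 3 new (0, 1, 1)
Total nodes = 11 + 6 + 6 + 9 + 0 + 2 + 1 + 1 + 3 + 1 + 5 + 0 + 2 + 0 + 4 + 0 + 5 + 3 = 59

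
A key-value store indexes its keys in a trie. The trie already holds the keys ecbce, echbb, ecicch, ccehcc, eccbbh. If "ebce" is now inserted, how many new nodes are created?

Walking "ebce" from the root, the first 1 characters ("e") follow existing edges; "b" is the first miss.
Each of the 3 remaining characters creates one node.

3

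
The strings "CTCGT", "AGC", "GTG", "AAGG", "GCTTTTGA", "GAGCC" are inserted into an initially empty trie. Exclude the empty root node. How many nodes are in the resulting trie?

25

For each word, the new-node count is its length minus the longest prefix already in the trie:
  "CTCGT" → 5 new (C, T, C, G, T)
  "AGC" → 3 new (A, G, C)
  "GTG" → 3 new (G, T, G)
  "AAGG" → prefix "A" already present; 3 new (A, G, G)
  "GCTTTTGA" → prefix "G" already present; 7 new (C, T, T, T, T, G, A)
  "GAGCC" → prefix "G" already present; 4 new (A, G, C, C)
Total nodes = 5 + 3 + 3 + 3 + 7 + 4 = 25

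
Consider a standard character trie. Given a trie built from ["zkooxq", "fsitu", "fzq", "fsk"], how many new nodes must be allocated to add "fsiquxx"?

4

"fsi" is already a path in the trie; the remaining "quxx" must be added.
So 7 − 3 = 4 new nodes.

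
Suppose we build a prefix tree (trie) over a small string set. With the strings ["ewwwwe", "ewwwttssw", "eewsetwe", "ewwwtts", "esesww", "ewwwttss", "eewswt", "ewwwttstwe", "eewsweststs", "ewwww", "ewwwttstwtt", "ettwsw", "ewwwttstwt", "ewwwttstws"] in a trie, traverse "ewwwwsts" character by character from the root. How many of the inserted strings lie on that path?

1

Walk "ewwwwsts" from the root; an end-of-word marker is hit whenever a stored word is a prefix of "ewwwwsts".
Prefixes of the query that are stored words: "ewwww"
Count: 1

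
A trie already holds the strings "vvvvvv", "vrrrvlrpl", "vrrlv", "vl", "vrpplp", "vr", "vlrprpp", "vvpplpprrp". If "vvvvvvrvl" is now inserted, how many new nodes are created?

The longest prefix of "vvvvvvrvl" already in the trie is "vvvvvv" (length 6).
New nodes needed: |"vvvvvvrvl"| − 6 = 9 − 6 = 3.

3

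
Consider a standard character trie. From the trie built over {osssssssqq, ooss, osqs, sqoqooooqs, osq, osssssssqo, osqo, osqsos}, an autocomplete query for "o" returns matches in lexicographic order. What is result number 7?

osssssssqq

Filter for "o…" and sort: "ooss", "osq", "osqo", "osqs", "osqsos", "osssssssqo", "osssssssqq"
The 7th is osssssssqq.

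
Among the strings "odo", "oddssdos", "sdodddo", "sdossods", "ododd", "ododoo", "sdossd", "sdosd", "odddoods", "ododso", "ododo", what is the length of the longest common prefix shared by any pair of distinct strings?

Look for the deepest trie node that still has at least two words in its subtree.
"ododo" and "ododoo" agree on "ododo" (5 characters) before diverging; nothing deeper is shared.
Longest shared-prefix length: 5

5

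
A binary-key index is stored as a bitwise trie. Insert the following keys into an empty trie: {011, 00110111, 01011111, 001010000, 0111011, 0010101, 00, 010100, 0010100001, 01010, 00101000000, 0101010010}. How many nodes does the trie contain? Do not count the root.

Trie structure (* marks end of a word):
(root)
└─ 0
   ├─ 0 *
   │  └─ 1
   │     ├─ 0
   │     │  └─ 1
   │     │     └─ 0
   │     │        ├─ 0
   │     │        │  └─ 0
   │     │        │     └─ 0 *
   │     │        │        ├─ 0
   │     │        │        │  └─ 0 *
   │     │        │        └─ 1 *
   │     │        └─ 1 *
   │     └─ 1
   │        └─ 0
   │           └─ 1
   │              └─ 1
   │                 └─ 1 *
   └─ 1
      ├─ 0
      │  └─ 1
      │     ├─ 0 *
      │     │  ├─ 0 *
      │     │  └─ 1
      │     │     └─ 0
      │     │        └─ 0
      │     │           └─ 1
      │     │              └─ 0 *
      │     └─ 1
      │        └─ 1
      │           └─ 1
      │              └─ 1 *
      └─ 1 *
         └─ 1
            └─ 0
               └─ 1
                  └─ 1 *
Counting every labelled node above: 37.

37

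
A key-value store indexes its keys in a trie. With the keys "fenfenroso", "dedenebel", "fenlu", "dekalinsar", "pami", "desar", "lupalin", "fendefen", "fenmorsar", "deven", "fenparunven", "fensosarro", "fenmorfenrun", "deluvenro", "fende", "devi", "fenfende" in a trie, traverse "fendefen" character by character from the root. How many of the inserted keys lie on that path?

2

Check each prefix of "fendefen" against the stored set — each match is an end-marker on the path.
Prefixes of the query that are stored words: "fende", "fendefen"
Count: 2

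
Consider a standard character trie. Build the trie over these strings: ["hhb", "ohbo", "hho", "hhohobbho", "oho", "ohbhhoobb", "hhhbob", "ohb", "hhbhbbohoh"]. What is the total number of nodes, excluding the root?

32

Insert word by word; a character creates a node only if that edge doesn't already exist:
  "hhb" → 3 new (h, h, b)
  "ohbo" → 4 new (o, h, b, o)
  "hho" → prefix "hh" already present; 1 new (o)
  "hhohobbho" → prefix "hho" already present; 6 new (h, o, b, b, h, o)
  "oho" → prefix "oh" already present; 1 new (o)
  "ohbhhoobb" → prefix "ohb" already present; 6 new (h, h, o, o, b, b)
  "hhhbob" → prefix "hh" already present; 4 new (h, b, o, b)
  "ohb" → prefix "ohb" already present; 0 new (none)
  "hhbhbbohoh" → prefix "hhb" already present; 7 new (h, b, b, o, h, o, h)
Total nodes = 3 + 4 + 1 + 6 + 1 + 6 + 4 + 0 + 7 = 32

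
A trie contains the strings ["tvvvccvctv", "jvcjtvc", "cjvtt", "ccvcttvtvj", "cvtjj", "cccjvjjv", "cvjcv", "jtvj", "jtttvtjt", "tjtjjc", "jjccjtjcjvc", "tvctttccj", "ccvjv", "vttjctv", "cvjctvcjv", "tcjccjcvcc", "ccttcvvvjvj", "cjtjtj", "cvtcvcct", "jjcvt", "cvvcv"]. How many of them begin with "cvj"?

Traverse to the node for "cvj", then collect every word in that subtree.
Matches: "cvjctvcjv", "cvjcv"
Count: 2

2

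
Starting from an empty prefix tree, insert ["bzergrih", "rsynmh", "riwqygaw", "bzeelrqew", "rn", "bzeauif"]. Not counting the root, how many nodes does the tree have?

32

Trie structure (* marks end of a word):
(root)
├─ b
│  └─ z
│     └─ e
│        ├─ a
│        │  └─ u
│        │     └─ i
│        │        └─ f *
│        ├─ e
│        │  └─ l
│        │     └─ r
│        │        └─ q
│        │           └─ e
│        │              └─ w *
│        └─ r
│           └─ g
│              └─ r
│                 └─ i
│                    └─ h *
└─ r
   ├─ i
   │  └─ w
   │     └─ q
   │        └─ y
   │           └─ g
   │              └─ a
   │                 └─ w *
   ├─ n *
   └─ s
      └─ y
         └─ n
            └─ m
               └─ h *
Counting every labelled node above: 32.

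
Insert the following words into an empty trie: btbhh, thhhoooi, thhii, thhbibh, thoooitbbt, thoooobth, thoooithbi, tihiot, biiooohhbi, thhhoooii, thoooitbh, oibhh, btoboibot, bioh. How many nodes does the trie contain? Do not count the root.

64

For each word, the new-node count is its length minus the longest prefix already in the trie:
  "btbhh" → 5 new (b, t, b, h, h)
  "thhhoooi" → 8 new (t, h, h, h, o, o, o, i)
  "thhii" → prefix "thh" already present; 2 new (i, i)
  "thhbibh" → prefix "thh" already present; 4 new (b, i, b, h)
  "thoooitbbt" → prefix "th" already present; 8 new (o, o, o, i, t, b, b, t)
  "thoooobth" → prefix "thooo" already present; 4 new (o, b, t, h)
  "thoooithbi" → prefix "thoooit" already present; 3 new (h, b, i)
  "tihiot" → prefix "t" already present; 5 new (i, h, i, o, t)
  "biiooohhbi" → prefix "b" already present; 9 new (i, i, o, o, o, h, h, b, i)
  "thhhoooii" → prefix "thhhoooi" already present; 1 new (i)
  "thoooitbh" → prefix "thoooitb" already present; 1 new (h)
  "oibhh" → 5 new (o, i, b, h, h)
  "btoboibot" → prefix "bt" already present; 7 new (o, b, o, i, b, o, t)
  "bioh" → prefix "bi" already present; 2 new (o, h)
Total nodes = 5 + 8 + 2 + 4 + 8 + 4 + 3 + 5 + 9 + 1 + 1 + 5 + 7 + 2 = 64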